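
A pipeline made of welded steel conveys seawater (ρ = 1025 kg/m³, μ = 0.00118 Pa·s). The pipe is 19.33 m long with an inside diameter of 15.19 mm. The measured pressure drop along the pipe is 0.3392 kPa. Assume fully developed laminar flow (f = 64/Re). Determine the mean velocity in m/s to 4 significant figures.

V ≈ 0.1072 m/s

For laminar flow, f = 64/Re with Re = ρVD/μ, so Darcy-Weisbach reduces to ΔP = 32μLV/D². Solving for V: V = ΔP·D²/(32μL) = 339.2·(0.01519)²/(32·0.00118·19.33) = 0.1072 m/s.
Check: Re = ρVD/μ = 1025·0.1072·0.01519/0.00118 = 1415 < 2300, so the laminar assumption holds.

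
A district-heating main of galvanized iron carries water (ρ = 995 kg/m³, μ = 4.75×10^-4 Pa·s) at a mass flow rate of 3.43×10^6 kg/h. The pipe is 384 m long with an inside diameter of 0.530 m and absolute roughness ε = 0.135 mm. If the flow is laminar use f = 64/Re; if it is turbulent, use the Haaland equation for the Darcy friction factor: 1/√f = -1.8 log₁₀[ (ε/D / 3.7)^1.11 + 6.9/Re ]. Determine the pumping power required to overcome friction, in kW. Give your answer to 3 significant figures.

ṁ = 3.43×10^6 kg/h = 3.43×10^6/3600 = 952.8 kg/s.
A = πD²/4 = π(0.53)²/4 = 0.2206 m²; mean velocity V = ṁ/(ρA) = 952.8/(995 · 0.2206) = 4.34 m/s.
Reynolds number Re = ρVD/μ = 995 · 4.34 · 0.53 / 0.000475 = 4.819e+06.
Re > 4000 → turbulent. Relative roughness ε/D = 0.000135/0.53 = 0.000255. Haaland: 1/√f = -1.8 log₁₀[(0.000255/3.7)^1.11 + 6.9/4.819e+06] = -1.8 log₁₀[2.4e-05 + 1.43e-06] = 8.271, so f = 0.01462.
Darcy-Weisbach: ΔP = f(L/D)(ρV²/2) = 0.01462·(384/0.53)·(995·4.34²/2) = 0.01462·724.5·9372 = 9.927e+04 Pa.
Q = ṁ/ρ = 952.8/995 = 0.9576 m³/s.
Pumping power P = QΔP = 0.9576·9.927e+04 = 95060 W = 95.1 kW.

P ≈ 95.1 kW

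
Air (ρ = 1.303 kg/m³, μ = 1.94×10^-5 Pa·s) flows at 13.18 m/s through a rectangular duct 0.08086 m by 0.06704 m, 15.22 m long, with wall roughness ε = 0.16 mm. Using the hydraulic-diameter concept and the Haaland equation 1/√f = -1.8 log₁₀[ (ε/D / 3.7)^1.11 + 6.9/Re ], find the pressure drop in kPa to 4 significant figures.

Hydraulic diameter D_h = 4A/P = 4·(0.08086·0.06704)/(2·(0.08086+0.06704)) = 0.02168/0.2958 = 0.0733 m.
Re = ρVD_h/μ = 1.303·13.18·0.0733/1.94e-05 = 6.489e+04.
ε/D_h = 0.00016/0.0733 = 0.00218; Haaland gives 1/√f = -1.8 log₁₀[0.00026+0.000106] = 6.184, so f = 0.02615.
ΔP = f(L/D_h)(ρV²/2) = 0.02615·15.22/0.0733·113.2 = 614.4 Pa.
ΔP = 0.6144 kPa.

ΔP ≈ 0.6144 kPa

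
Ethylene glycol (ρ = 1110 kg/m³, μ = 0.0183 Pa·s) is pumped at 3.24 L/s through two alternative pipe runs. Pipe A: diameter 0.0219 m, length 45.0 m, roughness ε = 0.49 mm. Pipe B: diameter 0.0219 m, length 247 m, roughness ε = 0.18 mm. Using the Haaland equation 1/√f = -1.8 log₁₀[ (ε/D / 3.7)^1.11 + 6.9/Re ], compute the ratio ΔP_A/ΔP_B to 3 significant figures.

Pipe A: V = Q/A = 0.00324/0.0003767 = 8.601 m/s; Re = 1.143e+04; ε/D = 0.0224; Haaland → f = 0.05393; ΔP_A = f(L/D)(ρV²/2) = 4.55e+06 Pa.
Pipe B: V = Q/A = 0.00324/0.0003767 = 8.601 m/s; Re = 1.143e+04; ε/D = 0.00822; Haaland → f = 0.04052; ΔP_B = f(L/D)(ρV²/2) = 1.877e+07 Pa.
ΔP_A/ΔP_B = 4.55e+06/1.877e+07 = 0.242.

ΔP_A/ΔP_B ≈ 0.242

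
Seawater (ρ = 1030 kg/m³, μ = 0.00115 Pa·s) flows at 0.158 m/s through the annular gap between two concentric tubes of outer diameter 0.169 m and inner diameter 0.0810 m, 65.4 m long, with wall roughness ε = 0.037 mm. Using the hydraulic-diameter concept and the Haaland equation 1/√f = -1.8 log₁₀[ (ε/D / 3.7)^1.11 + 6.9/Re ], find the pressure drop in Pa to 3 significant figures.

Hydraulic diameter D_h = 4A/P = D_o - D_i = 0.169 - 0.081 = 0.088 m.
Re = ρVD_h/μ = 1030·0.158·0.088/0.00115 = 1.245e+04.
ε/D_h = 3.7e-05/0.088 = 0.00042; Haaland gives 1/√f = -1.8 log₁₀[4.18e-05+0.000554] = 5.805, so f = 0.02968.
ΔP = f(L/D_h)(ρV²/2) = 0.02968·65.4/0.088·12.86 = 283.6 Pa.

ΔP ≈ 284 Pa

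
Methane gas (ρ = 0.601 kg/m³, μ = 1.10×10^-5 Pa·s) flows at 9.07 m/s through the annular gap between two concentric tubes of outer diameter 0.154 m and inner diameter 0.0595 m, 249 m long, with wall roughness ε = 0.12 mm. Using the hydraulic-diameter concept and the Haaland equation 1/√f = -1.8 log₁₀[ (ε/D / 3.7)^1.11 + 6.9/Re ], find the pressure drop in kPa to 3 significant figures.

ΔP ≈ 1.61 kPa

Hydraulic diameter D_h = 4A/P = D_o - D_i = 0.154 - 0.0595 = 0.0945 m.
Re = ρVD_h/μ = 0.601·9.07·0.0945/1.1e-05 = 4.683e+04.
ε/D_h = 0.00012/0.0945 = 0.00127; Haaland gives 1/√f = -1.8 log₁₀[0.000143+0.000147] = 6.368, so f = 0.02466.
ΔP = f(L/D_h)(ρV²/2) = 0.02466·249/0.0945·24.72 = 1607 Pa.
ΔP = 1.61 kPa.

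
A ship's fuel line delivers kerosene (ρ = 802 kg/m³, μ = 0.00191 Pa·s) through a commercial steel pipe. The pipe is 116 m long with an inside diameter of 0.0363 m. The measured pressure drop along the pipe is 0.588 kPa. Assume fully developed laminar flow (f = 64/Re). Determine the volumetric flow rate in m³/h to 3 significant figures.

Q ≈ 0.407 m³/h

For laminar flow, f = 64/Re with Re = ρVD/μ, so Darcy-Weisbach reduces to ΔP = 32μLV/D². Solving for V: V = ΔP·D²/(32μL) = 588·(0.0363)²/(32·0.00191·116) = 0.1093 m/s.
Check: Re = ρVD/μ = 802·0.1093·0.0363/0.00191 = 1666 < 2300, so the laminar assumption holds.
Q = V·A = 0.1093·(π/4·0.0363²) = 0.0001131 m³/s = 0.407 m³/h.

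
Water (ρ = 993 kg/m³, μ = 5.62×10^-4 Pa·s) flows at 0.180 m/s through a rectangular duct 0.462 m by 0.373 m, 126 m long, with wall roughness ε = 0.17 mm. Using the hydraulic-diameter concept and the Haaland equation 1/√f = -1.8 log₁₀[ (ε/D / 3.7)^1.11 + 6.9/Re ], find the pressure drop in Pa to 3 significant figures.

Hydraulic diameter D_h = 4A/P = 4·(0.462·0.373)/(2·(0.462+0.373)) = 0.6893/1.67 = 0.4128 m.
Re = ρVD_h/μ = 993·0.18·0.4128/0.000562 = 1.313e+05.
ε/D_h = 0.00017/0.4128 = 0.000412; Haaland gives 1/√f = -1.8 log₁₀[4.09e-05+5.26e-05] = 7.253, so f = 0.01901.
ΔP = f(L/D_h)(ρV²/2) = 0.01901·126/0.4128·16.09 = 93.35 Pa.

ΔP ≈ 93.4 Pa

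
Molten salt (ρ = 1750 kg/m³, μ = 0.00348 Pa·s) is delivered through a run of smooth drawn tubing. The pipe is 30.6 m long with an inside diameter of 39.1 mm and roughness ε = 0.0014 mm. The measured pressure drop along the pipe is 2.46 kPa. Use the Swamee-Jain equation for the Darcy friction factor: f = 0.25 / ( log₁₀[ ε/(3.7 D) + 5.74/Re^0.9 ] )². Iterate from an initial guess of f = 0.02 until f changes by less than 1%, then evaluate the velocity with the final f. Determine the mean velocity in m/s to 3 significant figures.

Rearranging Darcy-Weisbach: V = √(2·ΔP·D/(f·L·ρ)). With ε/D = 1.4e-06/0.0391 = 3.58e-05, iterate starting from f = 0.02:
  f = 0.02 → V = √(2·2460·0.0391/(0.02·30.6·1750)) = 0.4238 m/s; Re = ρVD/μ = 8333; f → 0.03264
  f = 0.03264 → V = 0.3317 m/s; Re = 6523; f → 0.03501
  f = 0.03501 → V = 0.3203 m/s; Re = 6298; f → 0.03537
  f = 0.03537 → V = 0.3187 m/s; Re = 6266; f → 0.03543
Converged (Δf/f < 1%). With the final f = 0.03543: V = √(2·2460·0.0391/(0.03543·30.6·1750)) = 0.3184 m/s.

V ≈ 0.318 m/s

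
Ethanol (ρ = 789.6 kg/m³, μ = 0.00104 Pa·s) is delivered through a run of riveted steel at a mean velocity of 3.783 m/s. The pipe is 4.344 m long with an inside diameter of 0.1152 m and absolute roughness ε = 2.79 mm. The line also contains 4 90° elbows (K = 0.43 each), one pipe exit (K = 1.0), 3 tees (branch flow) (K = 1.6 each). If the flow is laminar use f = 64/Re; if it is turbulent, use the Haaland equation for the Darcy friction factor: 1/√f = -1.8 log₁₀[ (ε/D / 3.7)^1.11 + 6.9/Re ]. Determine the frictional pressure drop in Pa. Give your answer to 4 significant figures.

ΔP ≈ 53700 Pa

Reynolds number Re = ρVD/μ = 789.6 · 3.783 · 0.1152 / 0.00104 = 3.309e+05.
Re > 4000 → turbulent. Relative roughness ε/D = 0.00279/0.1152 = 0.0242. Haaland: 1/√f = -1.8 log₁₀[(0.0242/3.7)^1.11 + 6.9/3.309e+05] = -1.8 log₁₀[0.00376 + 2.09e-05] = 4.359, so f = 0.05262.
Total minor-loss coefficient ΣK = 4·0.43 + 1·1 + 3·1.6 = 7.52.
ΔP = [f·L/D + ΣK]·(ρV²/2) = [0.05262·4.344/0.1152 + 7.52]·(789.6·3.783²/2) = [1.984 + 7.52]·5650 = 5.37e+04 Pa.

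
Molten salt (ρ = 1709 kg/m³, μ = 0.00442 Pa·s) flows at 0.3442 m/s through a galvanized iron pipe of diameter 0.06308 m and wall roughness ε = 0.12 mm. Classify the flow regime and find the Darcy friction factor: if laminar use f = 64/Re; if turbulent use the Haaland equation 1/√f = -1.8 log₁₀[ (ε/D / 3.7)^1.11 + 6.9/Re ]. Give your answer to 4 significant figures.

f ≈ 0.03474

Re = ρVD/μ = 1709·0.3442·0.06308/0.00442 = 8395.
Re > 4000 → turbulent. ε/D = 0.00012/0.06308 = 0.0019; Haaland: 1/√f = -1.8 log₁₀[0.000224 + 0.000822] = 5.365, so f = 0.03474.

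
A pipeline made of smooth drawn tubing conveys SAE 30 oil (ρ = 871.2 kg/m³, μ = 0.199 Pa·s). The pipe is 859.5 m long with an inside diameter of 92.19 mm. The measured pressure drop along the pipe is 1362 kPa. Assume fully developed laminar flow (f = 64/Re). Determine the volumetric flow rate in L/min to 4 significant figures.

For laminar flow, f = 64/Re with Re = ρVD/μ, so Darcy-Weisbach reduces to ΔP = 32μLV/D². Solving for V: V = ΔP·D²/(32μL) = 1.362e+06·(0.09219)²/(32·0.199·859.5) = 2.115 m/s.
Check: Re = ρVD/μ = 871.2·2.115·0.09219/0.199 = 853.6 < 2300, so the laminar assumption holds.
Q = V·A = 2.115·(π/4·0.09219²) = 0.01412 m³/s = 847.0 L/min.

Q ≈ 847.0 L/min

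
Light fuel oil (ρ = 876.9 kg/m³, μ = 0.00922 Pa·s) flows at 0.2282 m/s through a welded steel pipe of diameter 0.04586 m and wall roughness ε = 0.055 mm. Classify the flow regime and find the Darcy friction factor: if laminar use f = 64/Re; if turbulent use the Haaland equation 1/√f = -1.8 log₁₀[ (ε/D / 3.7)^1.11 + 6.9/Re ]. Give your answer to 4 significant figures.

Re = ρVD/μ = 876.9·0.2282·0.04586/0.00922 = 995.3.
Re < 2300 → laminar, so f = 64/Re = 0.0643 (roughness is irrelevant in laminar flow).

f ≈ 0.06430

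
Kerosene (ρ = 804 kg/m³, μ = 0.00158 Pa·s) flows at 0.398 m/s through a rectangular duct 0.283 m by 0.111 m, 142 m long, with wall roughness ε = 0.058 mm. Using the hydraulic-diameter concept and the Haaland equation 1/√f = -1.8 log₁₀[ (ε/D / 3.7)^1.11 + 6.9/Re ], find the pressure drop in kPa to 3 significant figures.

Hydraulic diameter D_h = 4A/P = 4·(0.283·0.111)/(2·(0.283+0.111)) = 0.1257/0.788 = 0.1595 m.
Re = ρVD_h/μ = 804·0.398·0.1595/0.00158 = 3.229e+04.
ε/D_h = 5.8e-05/0.1595 = 0.000364; Haaland gives 1/√f = -1.8 log₁₀[3.56e-05+0.000214] = 6.486, so f = 0.02377.
ΔP = f(L/D_h)(ρV²/2) = 0.02377·142/0.1595·63.68 = 1348 Pa.
ΔP = 1.35 kPa.

ΔP ≈ 1.35 kPa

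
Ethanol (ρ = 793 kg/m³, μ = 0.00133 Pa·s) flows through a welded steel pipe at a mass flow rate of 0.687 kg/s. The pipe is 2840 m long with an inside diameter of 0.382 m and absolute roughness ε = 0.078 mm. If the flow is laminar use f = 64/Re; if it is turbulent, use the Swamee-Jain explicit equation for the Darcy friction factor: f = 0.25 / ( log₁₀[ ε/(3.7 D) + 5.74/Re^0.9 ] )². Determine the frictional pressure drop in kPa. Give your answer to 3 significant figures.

ΔP ≈ 0.00626 kPa

A = πD²/4 = π(0.382)²/4 = 0.1146 m²; mean velocity V = ṁ/(ρA) = 0.687/(793 · 0.1146) = 0.007559 m/s.
Reynolds number Re = ρVD/μ = 793 · 0.007559 · 0.382 / 0.00133 = 1722.
Re < 2300 → laminar flow, so f = 64/Re = 64/1722 = 0.03717 (the turbulent correlation is not needed).
Darcy-Weisbach: ΔP = f(L/D)(ρV²/2) = 0.03717·(2840/0.382)·(793·0.007559²/2) = 0.03717·7435·0.02266 = 6.261 Pa.
ΔP = 6.261 Pa = 0.00626 kPa.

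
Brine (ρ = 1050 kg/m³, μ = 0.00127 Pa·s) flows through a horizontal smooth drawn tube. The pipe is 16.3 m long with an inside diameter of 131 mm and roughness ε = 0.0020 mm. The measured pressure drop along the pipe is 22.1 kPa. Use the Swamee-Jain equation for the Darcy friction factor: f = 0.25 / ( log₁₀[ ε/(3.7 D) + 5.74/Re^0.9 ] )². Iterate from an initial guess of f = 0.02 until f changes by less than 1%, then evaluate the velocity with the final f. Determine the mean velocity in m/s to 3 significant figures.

V ≈ 5.08 m/s

Rearranging Darcy-Weisbach: V = √(2·ΔP·D/(f·L·ρ)). With ε/D = 2e-06/0.131 = 1.53e-05, iterate starting from f = 0.02:
  f = 0.02 → V = √(2·2.21e+04·0.131/(0.02·16.3·1050)) = 4.113 m/s; Re = ρVD/μ = 4.455e+05; f → 0.01359
  f = 0.01359 → V = 4.989 m/s; Re = 5.403e+05; f → 0.01317
  f = 0.01317 → V = 5.069 m/s; Re = 5.49e+05; f → 0.01313
Converged (Δf/f < 1%). With the final f = 0.01313: V = √(2·2.21e+04·0.131/(0.01313·16.3·1050)) = 5.076 m/s.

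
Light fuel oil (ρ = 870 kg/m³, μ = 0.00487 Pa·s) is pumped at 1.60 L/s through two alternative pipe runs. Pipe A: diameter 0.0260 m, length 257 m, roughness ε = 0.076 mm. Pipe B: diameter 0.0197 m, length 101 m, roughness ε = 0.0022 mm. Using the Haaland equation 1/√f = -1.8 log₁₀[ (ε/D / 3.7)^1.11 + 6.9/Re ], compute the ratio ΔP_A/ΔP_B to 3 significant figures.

ΔP_A/ΔP_B ≈ 0.788

Pipe A: V = Q/A = 0.0016/0.0005309 = 3.014 m/s; Re = 1.4e+04; ε/D = 0.00292; Haaland → f = 0.03277; ΔP_A = f(L/D)(ρV²/2) = 1.28e+06 Pa.
Pipe B: V = Q/A = 0.0016/0.0003048 = 5.249 m/s; Re = 1.847e+04; ε/D = 0.000112; Haaland → f = 0.02644; ΔP_B = f(L/D)(ρV²/2) = 1.625e+06 Pa.
ΔP_A/ΔP_B = 1.28e+06/1.625e+06 = 0.788.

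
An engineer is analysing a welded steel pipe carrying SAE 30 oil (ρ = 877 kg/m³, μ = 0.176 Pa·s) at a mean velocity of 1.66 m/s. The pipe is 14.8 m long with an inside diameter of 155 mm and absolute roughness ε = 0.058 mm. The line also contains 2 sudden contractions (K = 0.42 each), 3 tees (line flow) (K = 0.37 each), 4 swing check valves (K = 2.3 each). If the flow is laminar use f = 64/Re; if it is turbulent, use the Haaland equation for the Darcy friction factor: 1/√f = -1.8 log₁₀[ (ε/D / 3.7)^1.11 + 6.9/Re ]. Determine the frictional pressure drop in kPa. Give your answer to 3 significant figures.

Reynolds number Re = ρVD/μ = 877 · 1.66 · 0.155 / 0.176 = 1282.
Re < 2300 → laminar flow, so f = 64/Re = 64/1282 = 0.04992 (the turbulent correlation is not needed).
Total minor-loss coefficient ΣK = 2·0.42 + 3·0.37 + 4·2.3 = 11.1.
ΔP = [f·L/D + ΣK]·(ρV²/2) = [0.04992·14.8/0.155 + 11.1]·(877·1.66²/2) = [4.766 + 11.1]·1208 = 1.923e+04 Pa.
ΔP = 1.923e+04 Pa = 19.2 kPa.

ΔP ≈ 19.2 kPa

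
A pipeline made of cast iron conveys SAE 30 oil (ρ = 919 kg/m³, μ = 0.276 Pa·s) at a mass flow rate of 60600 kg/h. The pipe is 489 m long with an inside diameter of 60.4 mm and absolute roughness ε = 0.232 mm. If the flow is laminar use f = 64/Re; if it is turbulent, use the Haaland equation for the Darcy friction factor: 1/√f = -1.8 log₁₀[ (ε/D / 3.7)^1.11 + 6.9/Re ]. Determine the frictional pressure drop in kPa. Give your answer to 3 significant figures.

ΔP ≈ 7570 kPa

ṁ = 60600 kg/h = 60600/3600 = 16.83 kg/s.
A = πD²/4 = π(0.0604)²/4 = 0.002865 m²; mean velocity V = ṁ/(ρA) = 16.83/(919 · 0.002865) = 6.393 m/s.
Reynolds number Re = ρVD/μ = 919 · 6.393 · 0.0604 / 0.276 = 1286.
Re < 2300 → laminar flow, so f = 64/Re = 64/1286 = 0.04978 (the turbulent correlation is not needed).
Darcy-Weisbach: ΔP = f(L/D)(ρV²/2) = 0.04978·(489/0.0604)·(919·6.393²/2) = 0.04978·8096·1.878e+04 = 7.568e+06 Pa.
ΔP = 7.568e+06 Pa = 7570 kPa.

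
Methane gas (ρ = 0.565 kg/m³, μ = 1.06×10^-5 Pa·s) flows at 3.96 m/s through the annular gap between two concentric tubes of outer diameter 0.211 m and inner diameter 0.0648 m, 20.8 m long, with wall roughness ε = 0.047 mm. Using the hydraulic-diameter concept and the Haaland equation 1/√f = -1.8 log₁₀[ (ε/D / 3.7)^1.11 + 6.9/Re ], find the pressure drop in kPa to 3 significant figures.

ΔP ≈ 0.0151 kPa

Hydraulic diameter D_h = 4A/P = D_o - D_i = 0.211 - 0.0648 = 0.1462 m.
Re = ρVD_h/μ = 0.565·3.96·0.1462/1.06e-05 = 3.086e+04.
ε/D_h = 4.7e-05/0.1462 = 0.000321; Haaland gives 1/√f = -1.8 log₁₀[3.11e-05+0.000224] = 6.469, so f = 0.02389.
ΔP = f(L/D_h)(ρV²/2) = 0.02389·20.8/0.1462·4.43 = 15.06 Pa.
ΔP = 0.0151 kPa.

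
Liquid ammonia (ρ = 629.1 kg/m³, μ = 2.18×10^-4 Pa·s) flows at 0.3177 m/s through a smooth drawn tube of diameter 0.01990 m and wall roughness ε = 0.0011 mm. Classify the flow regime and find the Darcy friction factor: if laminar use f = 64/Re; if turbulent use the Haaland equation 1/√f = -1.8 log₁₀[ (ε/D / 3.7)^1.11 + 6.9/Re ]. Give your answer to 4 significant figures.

Re = ρVD/μ = 629.1·0.3177·0.0199/0.000218 = 1.824e+04.
Re > 4000 → turbulent. ε/D = 1.1e-06/0.0199 = 5.53e-05; Haaland: 1/√f = -1.8 log₁₀[4.4e-06 + 0.000378] = 6.151, so f = 0.02643.

f ≈ 0.02643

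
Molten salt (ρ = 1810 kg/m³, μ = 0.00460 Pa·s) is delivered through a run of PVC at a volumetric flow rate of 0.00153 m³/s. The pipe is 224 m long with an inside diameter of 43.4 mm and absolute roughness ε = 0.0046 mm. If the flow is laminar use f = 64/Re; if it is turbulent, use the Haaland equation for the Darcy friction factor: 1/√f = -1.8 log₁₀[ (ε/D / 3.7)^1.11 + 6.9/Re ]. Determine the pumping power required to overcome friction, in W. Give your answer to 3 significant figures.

Cross-sectional area A = πD²/4 = π(0.0434)²/4 = 0.001479 m²; mean velocity V = Q/A = 0.00153/0.001479 = 1.034 m/s.
Reynolds number Re = ρVD/μ = 1810 · 1.034 · 0.0434 / 0.0046 = 1.766e+04.
Re > 4000 → turbulent. Relative roughness ε/D = 4.6e-06/0.0434 = 0.000106. Haaland: 1/√f = -1.8 log₁₀[(0.000106/3.7)^1.11 + 6.9/1.766e+04] = -1.8 log₁₀[9.06e-06 + 0.000391] = 6.117, so f = 0.02673.
Darcy-Weisbach: ΔP = f(L/D)(ρV²/2) = 0.02673·(224/0.0434)·(1810·1.034²/2) = 0.02673·5161·968 = 1.335e+05 Pa.
Pumping power P = QΔP = 0.00153·1.335e+05 = 204.3 W = 204 W.

P ≈ 204 W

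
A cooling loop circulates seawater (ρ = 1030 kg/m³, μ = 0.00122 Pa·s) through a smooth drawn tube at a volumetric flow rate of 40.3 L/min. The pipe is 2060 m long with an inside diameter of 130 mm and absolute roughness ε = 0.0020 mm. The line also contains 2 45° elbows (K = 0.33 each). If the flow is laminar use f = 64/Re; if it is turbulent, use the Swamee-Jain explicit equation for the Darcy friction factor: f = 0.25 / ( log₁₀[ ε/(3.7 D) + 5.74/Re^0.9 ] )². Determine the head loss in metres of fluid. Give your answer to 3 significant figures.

Q = 40.3 L/min = 40.3/60000 = 0.0006717 m³/s.
Cross-sectional area A = πD²/4 = π(0.13)²/4 = 0.01327 m²; mean velocity V = Q/A = 0.0006717/0.01327 = 0.0506 m/s.
Reynolds number Re = ρVD/μ = 1030 · 0.0506 · 0.13 / 0.00122 = 5554.
Re > 4000 → turbulent. Relative roughness ε/D = 2e-06/0.13 = 1.54e-05. Swamee-Jain: f = 0.25/(log₁₀[1.54e-05/3.7 + 5.74/5554^0.9])² = 0.25/(log₁₀[4.16e-06 + 0.00245])² = 0.25/(-2.61)² = 0.03669.
Total minor-loss coefficient ΣK = 2·0.33 = 0.66.
ΔP = [f·L/D + ΣK]·(ρV²/2) = [0.03669·2060/0.13 + 0.66]·(1030·0.0506²/2) = [581.3 + 0.66]·1.319 = 767.5 Pa.
Head loss h_f = ΔP/(ρg) = 767.5/(1030·9.81) = 0.0760 m.

h_f ≈ 0.0760 m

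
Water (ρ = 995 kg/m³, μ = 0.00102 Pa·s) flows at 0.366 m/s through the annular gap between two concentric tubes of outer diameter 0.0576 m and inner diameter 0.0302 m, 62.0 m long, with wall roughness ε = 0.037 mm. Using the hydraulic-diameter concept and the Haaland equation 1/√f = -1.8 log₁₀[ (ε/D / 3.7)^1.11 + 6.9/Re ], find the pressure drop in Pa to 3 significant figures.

Hydraulic diameter D_h = 4A/P = D_o - D_i = 0.0576 - 0.0302 = 0.0274 m.
Re = ρVD_h/μ = 995·0.366·0.0274/0.00102 = 9783.
ε/D_h = 3.7e-05/0.0274 = 0.00135; Haaland gives 1/√f = -1.8 log₁₀[0.000153+0.000705] = 5.52, so f = 0.03282.
ΔP = f(L/D_h)(ρV²/2) = 0.03282·62/0.0274·66.64 = 4950 Pa.

ΔP ≈ 4950 Pa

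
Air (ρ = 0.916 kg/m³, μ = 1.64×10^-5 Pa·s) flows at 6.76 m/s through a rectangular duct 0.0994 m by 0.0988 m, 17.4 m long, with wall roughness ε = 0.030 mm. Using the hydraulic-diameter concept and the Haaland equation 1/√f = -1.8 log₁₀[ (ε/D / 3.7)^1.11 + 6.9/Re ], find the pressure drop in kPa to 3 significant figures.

ΔP ≈ 0.0842 kPa

Hydraulic diameter D_h = 4A/P = 4·(0.0994·0.0988)/(2·(0.0994+0.0988)) = 0.03928/0.3964 = 0.0991 m.
Re = ρVD_h/μ = 0.916·6.76·0.0991/1.64e-05 = 3.742e+04.
ε/D_h = 3e-05/0.0991 = 0.000303; Haaland gives 1/√f = -1.8 log₁₀[2.91e-05+0.000184] = 6.607, so f = 0.02291.
ΔP = f(L/D_h)(ρV²/2) = 0.02291·17.4/0.0991·20.93 = 84.18 Pa.
ΔP = 0.0842 kPa.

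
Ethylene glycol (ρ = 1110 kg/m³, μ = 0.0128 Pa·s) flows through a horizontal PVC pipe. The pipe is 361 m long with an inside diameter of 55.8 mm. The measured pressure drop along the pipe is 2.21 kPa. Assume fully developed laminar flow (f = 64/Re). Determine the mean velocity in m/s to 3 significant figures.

For laminar flow, f = 64/Re with Re = ρVD/μ, so Darcy-Weisbach reduces to ΔP = 32μLV/D². Solving for V: V = ΔP·D²/(32μL) = 2210·(0.0558)²/(32·0.0128·361) = 0.04654 m/s.
Check: Re = ρVD/μ = 1110·0.04654·0.0558/0.0128 = 225.2 < 2300, so the laminar assumption holds.

V ≈ 0.0465 m/s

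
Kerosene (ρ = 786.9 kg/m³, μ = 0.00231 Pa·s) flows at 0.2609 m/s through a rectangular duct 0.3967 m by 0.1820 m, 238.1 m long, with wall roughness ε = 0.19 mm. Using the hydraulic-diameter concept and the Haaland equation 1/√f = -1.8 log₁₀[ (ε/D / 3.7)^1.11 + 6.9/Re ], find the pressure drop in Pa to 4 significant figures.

Hydraulic diameter D_h = 4A/P = 4·(0.3967·0.182)/(2·(0.3967+0.182)) = 0.2888/1.157 = 0.2495 m.
Re = ρVD_h/μ = 786.9·0.2609·0.2495/0.00231 = 2.218e+04.
ε/D_h = 0.00019/0.2495 = 0.000761; Haaland gives 1/√f = -1.8 log₁₀[8.09e-05+0.000311] = 6.132, so f = 0.02659.
ΔP = f(L/D_h)(ρV²/2) = 0.02659·238.1/0.2495·26.78 = 679.6 Pa.

ΔP ≈ 679.6 Pa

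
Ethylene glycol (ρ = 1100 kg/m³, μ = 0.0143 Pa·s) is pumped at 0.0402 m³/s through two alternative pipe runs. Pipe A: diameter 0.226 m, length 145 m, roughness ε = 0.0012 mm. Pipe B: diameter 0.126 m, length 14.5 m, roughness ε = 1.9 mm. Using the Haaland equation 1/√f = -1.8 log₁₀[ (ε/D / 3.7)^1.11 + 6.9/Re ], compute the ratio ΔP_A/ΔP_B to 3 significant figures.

Pipe A: V = Q/A = 0.0402/0.04011 = 1.002 m/s; Re = 1.742e+04; ε/D = 5.31e-06; Haaland → f = 0.02667; ΔP_A = f(L/D)(ρV²/2) = 9451 Pa.
Pipe B: V = Q/A = 0.0402/0.01247 = 3.224 m/s; Re = 3.125e+04; ε/D = 0.0151; Haaland → f = 0.04525; ΔP_B = f(L/D)(ρV²/2) = 2.977e+04 Pa.
ΔP_A/ΔP_B = 9451/2.977e+04 = 0.317.

ΔP_A/ΔP_B ≈ 0.317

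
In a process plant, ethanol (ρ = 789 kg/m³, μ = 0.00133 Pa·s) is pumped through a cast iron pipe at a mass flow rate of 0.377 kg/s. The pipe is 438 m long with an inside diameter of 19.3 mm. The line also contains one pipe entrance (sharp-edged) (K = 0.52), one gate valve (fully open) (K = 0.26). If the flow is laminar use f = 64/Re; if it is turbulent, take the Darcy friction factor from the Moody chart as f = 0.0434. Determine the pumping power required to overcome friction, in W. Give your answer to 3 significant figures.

A = πD²/4 = π(0.0193)²/4 = 0.0002926 m²; mean velocity V = ṁ/(ρA) = 0.377/(789 · 0.0002926) = 1.633 m/s.
Reynolds number Re = ρVD/μ = 789 · 1.633 · 0.0193 / 0.00133 = 1.87e+04.
Re > 4000 → turbulent; use the Moody-chart value f = 0.0434.
Total minor-loss coefficient ΣK = 1·0.52 + 1·0.26 = 0.78.
ΔP = [f·L/D + ΣK]·(ρV²/2) = [0.0434·438/0.0193 + 0.78]·(789·1.633²/2) = [984.9 + 0.78]·1052 = 1.037e+06 Pa.
Q = ṁ/ρ = 0.377/789 = 0.0004778 m³/s.
Pumping power P = QΔP = 0.0004778·1.037e+06 = 495.7 W = 496 W.

P ≈ 496 W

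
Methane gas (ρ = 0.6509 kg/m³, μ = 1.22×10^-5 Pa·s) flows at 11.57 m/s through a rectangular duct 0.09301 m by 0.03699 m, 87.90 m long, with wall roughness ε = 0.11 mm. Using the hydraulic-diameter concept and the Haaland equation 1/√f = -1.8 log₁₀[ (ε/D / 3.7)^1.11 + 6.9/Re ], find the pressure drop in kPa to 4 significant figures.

Hydraulic diameter D_h = 4A/P = 4·(0.09301·0.03699)/(2·(0.09301+0.03699)) = 0.01376/0.26 = 0.05293 m.
Re = ρVD_h/μ = 0.6509·11.57·0.05293/1.22e-05 = 3.267e+04.
ε/D_h = 0.00011/0.05293 = 0.00208; Haaland gives 1/√f = -1.8 log₁₀[0.000247+0.000211] = 6.011, so f = 0.02768.
ΔP = f(L/D_h)(ρV²/2) = 0.02768·87.9/0.05293·43.57 = 2002 Pa.
ΔP = 2.002 kPa.

ΔP ≈ 2.002 kPa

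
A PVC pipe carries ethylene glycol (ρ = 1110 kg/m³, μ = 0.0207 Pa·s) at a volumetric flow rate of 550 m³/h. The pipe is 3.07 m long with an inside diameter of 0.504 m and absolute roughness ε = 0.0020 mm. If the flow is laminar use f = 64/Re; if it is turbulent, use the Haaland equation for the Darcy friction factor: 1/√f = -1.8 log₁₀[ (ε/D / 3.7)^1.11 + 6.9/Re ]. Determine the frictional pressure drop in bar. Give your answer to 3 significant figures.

Q = 550 m³/h = 550/3600 = 0.1528 m³/s.
Cross-sectional area A = πD²/4 = π(0.504)²/4 = 0.1995 m²; mean velocity V = Q/A = 0.1528/0.1995 = 0.7658 m/s.
Reynolds number Re = ρVD/μ = 1110 · 0.7658 · 0.504 / 0.0207 = 2.07e+04.
Re > 4000 → turbulent. Relative roughness ε/D = 2e-06/0.504 = 3.97e-06. Haaland: 1/√f = -1.8 log₁₀[(3.97e-06/3.7)^1.11 + 6.9/2.07e+04] = -1.8 log₁₀[2.36e-07 + 0.000333] = 6.258, so f = 0.02553.
Darcy-Weisbach: ΔP = f(L/D)(ρV²/2) = 0.02553·(3.07/0.504)·(1110·0.7658²/2) = 0.02553·6.091·325.5 = 50.62 Pa.
ΔP = 50.62 Pa = 5.06×10^-4 bar.

ΔP ≈ 5.06×10^-4 bar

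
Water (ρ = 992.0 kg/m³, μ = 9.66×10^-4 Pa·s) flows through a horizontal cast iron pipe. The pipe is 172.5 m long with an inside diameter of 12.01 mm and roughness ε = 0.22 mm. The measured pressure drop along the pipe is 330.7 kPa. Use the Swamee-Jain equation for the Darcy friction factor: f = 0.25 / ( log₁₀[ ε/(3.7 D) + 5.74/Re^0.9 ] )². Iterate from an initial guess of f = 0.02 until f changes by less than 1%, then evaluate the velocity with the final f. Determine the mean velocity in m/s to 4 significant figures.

Rearranging Darcy-Weisbach: V = √(2·ΔP·D/(f·L·ρ)). With ε/D = 0.00022/0.01201 = 0.0183, iterate starting from f = 0.02:
  f = 0.02 → V = √(2·3.307e+05·0.01201/(0.02·172.5·992)) = 1.523 m/s; Re = ρVD/μ = 1.879e+04; f → 0.04987
  f = 0.04987 → V = 0.9648 m/s; Re = 1.19e+04; f → 0.05124
  f = 0.05124 → V = 0.9518 m/s; Re = 1.174e+04; f → 0.05129
Converged (Δf/f < 1%). With the final f = 0.05129: V = √(2·3.307e+05·0.01201/(0.05129·172.5·992)) = 0.9513 m/s.

V ≈ 0.9513 m/s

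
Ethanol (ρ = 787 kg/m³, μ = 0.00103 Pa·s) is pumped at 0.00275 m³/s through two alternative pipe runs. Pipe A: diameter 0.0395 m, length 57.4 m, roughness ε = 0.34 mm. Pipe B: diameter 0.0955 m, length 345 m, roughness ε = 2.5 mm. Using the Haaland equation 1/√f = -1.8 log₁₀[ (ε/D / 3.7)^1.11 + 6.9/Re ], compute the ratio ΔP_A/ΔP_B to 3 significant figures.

Pipe A: V = Q/A = 0.00275/0.001225 = 2.244 m/s; Re = 6.773e+04; ε/D = 0.00861; Haaland → f = 0.03702; ΔP_A = f(L/D)(ρV²/2) = 1.066e+05 Pa.
Pipe B: V = Q/A = 0.00275/0.007163 = 0.3839 m/s; Re = 2.801e+04; ε/D = 0.0262; Haaland → f = 0.05535; ΔP_B = f(L/D)(ρV²/2) = 1.16e+04 Pa.
ΔP_A/ΔP_B = 1.066e+05/1.16e+04 = 9.19.

ΔP_A/ΔP_B ≈ 9.19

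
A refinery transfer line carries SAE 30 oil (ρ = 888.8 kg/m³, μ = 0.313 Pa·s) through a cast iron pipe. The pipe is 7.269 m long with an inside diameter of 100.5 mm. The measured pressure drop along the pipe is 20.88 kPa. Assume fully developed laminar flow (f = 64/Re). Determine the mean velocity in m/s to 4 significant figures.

For laminar flow, f = 64/Re with Re = ρVD/μ, so Darcy-Weisbach reduces to ΔP = 32μLV/D². Solving for V: V = ΔP·D²/(32μL) = 2.088e+04·(0.1005)²/(32·0.313·7.269) = 2.897 m/s.
Check: Re = ρVD/μ = 888.8·2.897·0.1005/0.313 = 826.6 < 2300, so the laminar assumption holds.

V ≈ 2.897 m/s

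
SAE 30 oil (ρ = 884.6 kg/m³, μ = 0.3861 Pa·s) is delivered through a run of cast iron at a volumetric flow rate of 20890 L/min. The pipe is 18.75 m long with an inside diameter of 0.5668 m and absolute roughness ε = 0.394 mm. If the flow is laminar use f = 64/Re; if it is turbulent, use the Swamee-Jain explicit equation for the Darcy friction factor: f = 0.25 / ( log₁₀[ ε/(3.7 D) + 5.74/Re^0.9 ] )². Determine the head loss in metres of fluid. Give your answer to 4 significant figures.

h_f ≈ 0.1147 m

Q = 20890 L/min = 20890/60000 = 0.3482 m³/s.
Cross-sectional area A = πD²/4 = π(0.5668)²/4 = 0.2523 m²; mean velocity V = Q/A = 0.3482/0.2523 = 1.38 m/s.
Reynolds number Re = ρVD/μ = 884.6 · 1.38 · 0.5668 / 0.386 = 1792.
Re < 2300 → laminar flow, so f = 64/Re = 64/1792 = 0.03572 (the turbulent correlation is not needed).
Darcy-Weisbach: ΔP = f(L/D)(ρV²/2) = 0.03572·(18.75/0.5668)·(884.6·1.38²/2) = 0.03572·33.08·842.2 = 995 Pa.
Head loss h_f = ΔP/(ρg) = 995/(884.6·9.81) = 0.1147 m.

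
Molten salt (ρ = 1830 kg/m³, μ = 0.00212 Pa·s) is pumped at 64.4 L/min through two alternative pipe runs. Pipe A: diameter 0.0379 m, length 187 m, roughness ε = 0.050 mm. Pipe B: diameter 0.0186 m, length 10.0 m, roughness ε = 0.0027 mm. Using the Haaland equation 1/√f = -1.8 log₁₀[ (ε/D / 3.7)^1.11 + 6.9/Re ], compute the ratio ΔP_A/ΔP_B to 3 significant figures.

Pipe A: V = Q/A = 0.001073/0.001128 = 0.9514 m/s; Re = 3.113e+04; ε/D = 0.00132; Haaland → f = 0.02622; ΔP_A = f(L/D)(ρV²/2) = 1.071e+05 Pa.
Pipe B: V = Q/A = 0.001073/0.0002717 = 3.95 m/s; Re = 6.342e+04; ε/D = 0.000145; Haaland → f = 0.02014; ΔP_B = f(L/D)(ρV²/2) = 1.546e+05 Pa.
ΔP_A/ΔP_B = 1.071e+05/1.546e+05 = 0.693.

ΔP_A/ΔP_B ≈ 0.693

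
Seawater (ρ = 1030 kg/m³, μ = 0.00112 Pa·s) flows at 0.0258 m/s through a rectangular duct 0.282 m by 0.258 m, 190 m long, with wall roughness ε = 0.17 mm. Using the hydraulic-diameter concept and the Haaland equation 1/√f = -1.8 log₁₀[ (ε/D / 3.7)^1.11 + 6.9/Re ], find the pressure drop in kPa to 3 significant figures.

Hydraulic diameter D_h = 4A/P = 4·(0.282·0.258)/(2·(0.282+0.258)) = 0.291/1.08 = 0.2695 m.
Re = ρVD_h/μ = 1030·0.0258·0.2695/0.00112 = 6394.
ε/D_h = 0.00017/0.2695 = 0.000631; Haaland gives 1/√f = -1.8 log₁₀[6.56e-05+0.00108] = 5.294, so f = 0.03568.
ΔP = f(L/D_h)(ρV²/2) = 0.03568·190/0.2695·0.3428 = 8.624 Pa.
ΔP = 0.00862 kPa.

ΔP ≈ 0.00862 kPa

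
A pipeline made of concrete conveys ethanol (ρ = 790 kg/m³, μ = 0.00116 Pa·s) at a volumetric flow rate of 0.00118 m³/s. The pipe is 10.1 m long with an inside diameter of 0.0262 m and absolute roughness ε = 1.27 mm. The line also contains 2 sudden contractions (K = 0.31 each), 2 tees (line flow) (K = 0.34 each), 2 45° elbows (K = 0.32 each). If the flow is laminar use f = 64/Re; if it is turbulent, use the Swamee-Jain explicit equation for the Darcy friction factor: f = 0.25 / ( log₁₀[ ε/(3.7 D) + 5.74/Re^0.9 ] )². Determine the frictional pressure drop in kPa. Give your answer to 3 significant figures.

ΔP ≈ 55.9 kPa

Cross-sectional area A = πD²/4 = π(0.0262)²/4 = 0.0005391 m²; mean velocity V = Q/A = 0.00118/0.0005391 = 2.189 m/s.
Reynolds number Re = ρVD/μ = 790 · 2.189 · 0.0262 / 0.00116 = 3.905e+04.
Re > 4000 → turbulent. Relative roughness ε/D = 0.00127/0.0262 = 0.0485. Swamee-Jain: f = 0.25/(log₁₀[0.0485/3.7 + 5.74/3.905e+04^0.9])² = 0.25/(log₁₀[0.0131 + 0.000423])² = 0.25/(-1.869)² = 0.07158.
Total minor-loss coefficient ΣK = 2·0.31 + 2·0.34 + 2·0.32 = 1.94.
ΔP = [f·L/D + ΣK]·(ρV²/2) = [0.07158·10.1/0.0262 + 1.94]·(790·2.189²/2) = [27.59 + 1.94]·1892 = 5.588e+04 Pa.
ΔP = 5.588e+04 Pa = 55.9 kPa.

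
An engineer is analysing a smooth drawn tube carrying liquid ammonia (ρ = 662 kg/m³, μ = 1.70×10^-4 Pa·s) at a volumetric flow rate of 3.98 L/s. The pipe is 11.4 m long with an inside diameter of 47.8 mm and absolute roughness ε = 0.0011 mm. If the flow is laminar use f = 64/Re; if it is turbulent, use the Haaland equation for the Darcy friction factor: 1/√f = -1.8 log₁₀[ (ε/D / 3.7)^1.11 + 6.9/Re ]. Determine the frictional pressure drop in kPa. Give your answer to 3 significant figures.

ΔP ≈ 5.34 kPa

Q = 3.98 L/s = 3.98/1000 = 0.00398 m³/s.
Cross-sectional area A = πD²/4 = π(0.0478)²/4 = 0.001795 m²; mean velocity V = Q/A = 0.00398/0.001795 = 2.218 m/s.
Reynolds number Re = ρVD/μ = 662 · 2.218 · 0.0478 / 0.00017 = 4.128e+05.
Re > 4000 → turbulent. Relative roughness ε/D = 1.1e-06/0.0478 = 2.3e-05. Haaland: 1/√f = -1.8 log₁₀[(2.3e-05/3.7)^1.11 + 6.9/4.128e+05] = -1.8 log₁₀[1.66e-06 + 1.67e-05] = 8.524, so f = 0.01376.
Darcy-Weisbach: ΔP = f(L/D)(ρV²/2) = 0.01376·(11.4/0.0478)·(662·2.218²/2) = 0.01376·238.5·1628 = 5344 Pa.
ΔP = 5344 Pa = 5.34 kPa.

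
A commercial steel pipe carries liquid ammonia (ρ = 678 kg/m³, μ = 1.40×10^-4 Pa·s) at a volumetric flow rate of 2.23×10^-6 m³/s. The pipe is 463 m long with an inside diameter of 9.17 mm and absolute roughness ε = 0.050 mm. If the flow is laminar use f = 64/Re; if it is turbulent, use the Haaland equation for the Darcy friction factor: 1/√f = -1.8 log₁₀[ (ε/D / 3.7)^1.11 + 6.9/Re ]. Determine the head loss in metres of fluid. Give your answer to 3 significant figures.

h_f ≈ 0.125 m

Cross-sectional area A = πD²/4 = π(0.00917)²/4 = 6.604e-05 m²; mean velocity V = Q/A = 2.23e-06/6.604e-05 = 0.03377 m/s.
Reynolds number Re = ρVD/μ = 678 · 0.03377 · 0.00917 / 0.00014 = 1500.
Re < 2300 → laminar flow, so f = 64/Re = 64/1500 = 0.04268 (the turbulent correlation is not needed).
Darcy-Weisbach: ΔP = f(L/D)(ρV²/2) = 0.04268·(463/0.00917)·(678·0.03377²/2) = 0.04268·5.049e+04·0.3865 = 832.9 Pa.
Head loss h_f = ΔP/(ρg) = 832.9/(678·9.81) = 0.125 m.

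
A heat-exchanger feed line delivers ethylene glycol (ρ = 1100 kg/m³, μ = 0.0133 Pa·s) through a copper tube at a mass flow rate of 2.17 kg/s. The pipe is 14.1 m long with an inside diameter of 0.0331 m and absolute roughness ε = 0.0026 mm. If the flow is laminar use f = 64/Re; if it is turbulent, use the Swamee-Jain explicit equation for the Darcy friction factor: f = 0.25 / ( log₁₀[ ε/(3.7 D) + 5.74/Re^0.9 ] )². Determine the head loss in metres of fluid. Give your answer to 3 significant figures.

A = πD²/4 = π(0.0331)²/4 = 0.0008605 m²; mean velocity V = ṁ/(ρA) = 2.17/(1100 · 0.0008605) = 2.293 m/s.
Reynolds number Re = ρVD/μ = 1100 · 2.293 · 0.0331 / 0.0133 = 6276.
Re > 4000 → turbulent. Relative roughness ε/D = 2.6e-06/0.0331 = 7.85e-05. Swamee-Jain: f = 0.25/(log₁₀[7.85e-05/3.7 + 5.74/6276^0.9])² = 0.25/(log₁₀[2.12e-05 + 0.00219])² = 0.25/(-2.655)² = 0.03547.
Darcy-Weisbach: ΔP = f(L/D)(ρV²/2) = 0.03547·(14.1/0.0331)·(1100·2.293²/2) = 0.03547·426·2891 = 4.368e+04 Pa.
Head loss h_f = ΔP/(ρg) = 4.368e+04/(1100·9.81) = 4.05 m.

h_f ≈ 4.05 m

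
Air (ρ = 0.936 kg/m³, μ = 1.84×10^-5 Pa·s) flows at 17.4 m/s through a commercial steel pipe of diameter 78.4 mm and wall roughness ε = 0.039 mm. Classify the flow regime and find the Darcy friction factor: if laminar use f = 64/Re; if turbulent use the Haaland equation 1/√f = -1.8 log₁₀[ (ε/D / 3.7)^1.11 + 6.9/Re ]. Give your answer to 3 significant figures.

f ≈ 0.0211

Re = ρVD/μ = 0.936·17.4·0.0784/1.84e-05 = 6.939e+04.
Re > 4000 → turbulent. ε/D = 3.9e-05/0.0784 = 0.000497; Haaland: 1/√f = -1.8 log₁₀[5.04e-05 + 9.94e-05] = 6.884, so f = 0.0211.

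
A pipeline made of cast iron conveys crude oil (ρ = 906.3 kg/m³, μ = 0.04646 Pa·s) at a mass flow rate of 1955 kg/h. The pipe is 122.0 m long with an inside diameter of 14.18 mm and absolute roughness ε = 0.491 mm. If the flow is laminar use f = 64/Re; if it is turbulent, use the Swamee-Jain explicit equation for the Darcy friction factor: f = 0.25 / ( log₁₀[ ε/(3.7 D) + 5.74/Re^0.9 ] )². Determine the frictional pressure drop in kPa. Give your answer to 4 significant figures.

ṁ = 1955 kg/h = 1955/3600 = 0.5431 kg/s.
A = πD²/4 = π(0.01418)²/4 = 0.0001579 m²; mean velocity V = ṁ/(ρA) = 0.5431/(906.3 · 0.0001579) = 3.794 m/s.
Reynolds number Re = ρVD/μ = 906.3 · 3.794 · 0.01418 / 0.0465 = 1050.
Re < 2300 → laminar flow, so f = 64/Re = 64/1050 = 0.06098 (the turbulent correlation is not needed).
Darcy-Weisbach: ΔP = f(L/D)(ρV²/2) = 0.06098·(122/0.01418)·(906.3·3.794²/2) = 0.06098·8604·6524 = 3.423e+06 Pa.
ΔP = 3.423e+06 Pa = 3423 kPa.

ΔP ≈ 3423 kPa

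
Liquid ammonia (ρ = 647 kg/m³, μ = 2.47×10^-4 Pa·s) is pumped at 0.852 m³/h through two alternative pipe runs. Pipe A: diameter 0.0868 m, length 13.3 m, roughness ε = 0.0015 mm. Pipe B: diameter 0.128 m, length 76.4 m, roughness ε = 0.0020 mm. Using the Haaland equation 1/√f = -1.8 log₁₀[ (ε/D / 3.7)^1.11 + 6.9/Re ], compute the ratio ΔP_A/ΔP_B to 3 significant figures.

ΔP_A/ΔP_B ≈ 1.09

Pipe A: V = Q/A = 0.0002367/0.005917 = 0.04 m/s; Re = 9094; ε/D = 1.73e-05; Haaland → f = 0.03172; ΔP_A = f(L/D)(ρV²/2) = 2.515 Pa.
Pipe B: V = Q/A = 0.0002367/0.01287 = 0.01839 m/s; Re = 6167; ε/D = 1.56e-05; Haaland → f = 0.03545; ΔP_B = f(L/D)(ρV²/2) = 2.315 Pa.
ΔP_A/ΔP_B = 2.515/2.315 = 1.09.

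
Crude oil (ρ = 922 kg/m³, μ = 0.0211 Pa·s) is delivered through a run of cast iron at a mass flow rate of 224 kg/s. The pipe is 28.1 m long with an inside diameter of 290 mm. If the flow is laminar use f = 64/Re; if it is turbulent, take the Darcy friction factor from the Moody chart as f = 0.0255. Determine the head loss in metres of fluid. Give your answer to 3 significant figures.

h_f ≈ 1.70 m

A = πD²/4 = π(0.29)²/4 = 0.06605 m²; mean velocity V = ṁ/(ρA) = 224/(922 · 0.06605) = 3.678 m/s.
Reynolds number Re = ρVD/μ = 922 · 3.678 · 0.29 / 0.0211 = 4.661e+04.
Re > 4000 → turbulent; use the Moody-chart value f = 0.0255.
Darcy-Weisbach: ΔP = f(L/D)(ρV²/2) = 0.0255·(28.1/0.29)·(922·3.678²/2) = 0.0255·96.9·6237 = 1.541e+04 Pa.
Head loss h_f = ΔP/(ρg) = 1.541e+04/(922·9.81) = 1.70 m.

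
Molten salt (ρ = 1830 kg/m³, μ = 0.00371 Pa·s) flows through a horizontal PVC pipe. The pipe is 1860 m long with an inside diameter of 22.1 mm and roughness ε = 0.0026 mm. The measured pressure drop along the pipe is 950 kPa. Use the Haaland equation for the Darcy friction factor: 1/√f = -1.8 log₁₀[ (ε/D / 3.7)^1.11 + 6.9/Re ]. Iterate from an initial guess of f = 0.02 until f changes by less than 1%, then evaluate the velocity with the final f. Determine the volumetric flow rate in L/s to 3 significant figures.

Q ≈ 0.228 L/s

Rearranging Darcy-Weisbach: V = √(2·ΔP·D/(f·L·ρ)). With ε/D = 2.6e-06/0.0221 = 0.000118, iterate starting from f = 0.02:
  f = 0.02 → V = √(2·9.5e+05·0.0221/(0.02·1860·1830)) = 0.7854 m/s; Re = ρVD/μ = 8561; f → 0.03236
  f = 0.03236 → V = 0.6174 m/s; Re = 6730; f → 0.03464
  f = 0.03464 → V = 0.5968 m/s; Re = 6505; f → 0.03498
Converged (Δf/f < 1%). With the final f = 0.03498: V = √(2·9.5e+05·0.0221/(0.03498·1860·1830)) = 0.5938 m/s.
Q = V·A = 0.5938·(π/4·0.0221²) = 0.0002278 m³/s = 0.228 L/s.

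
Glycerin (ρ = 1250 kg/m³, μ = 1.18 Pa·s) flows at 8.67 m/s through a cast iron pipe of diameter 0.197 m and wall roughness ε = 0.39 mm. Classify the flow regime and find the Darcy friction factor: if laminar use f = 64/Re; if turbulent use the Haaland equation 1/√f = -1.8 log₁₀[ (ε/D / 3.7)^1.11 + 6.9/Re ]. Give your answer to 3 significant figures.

f ≈ 0.0354

Re = ρVD/μ = 1250·8.67·0.197/1.18 = 1809.
Re < 2300 → laminar, so f = 64/Re = 0.03537 (roughness is irrelevant in laminar flow).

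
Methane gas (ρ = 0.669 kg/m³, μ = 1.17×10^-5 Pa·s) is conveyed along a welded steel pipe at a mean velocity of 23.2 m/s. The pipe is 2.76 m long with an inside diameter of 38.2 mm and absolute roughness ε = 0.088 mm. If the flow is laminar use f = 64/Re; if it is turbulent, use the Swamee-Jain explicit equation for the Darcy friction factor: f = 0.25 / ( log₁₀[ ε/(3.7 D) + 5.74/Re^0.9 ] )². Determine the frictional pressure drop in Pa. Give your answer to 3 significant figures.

ΔP ≈ 357 Pa

Reynolds number Re = ρVD/μ = 0.669 · 23.2 · 0.0382 / 1.17e-05 = 5.067e+04.
Re > 4000 → turbulent. Relative roughness ε/D = 8.8e-05/0.0382 = 0.0023. Swamee-Jain: f = 0.25/(log₁₀[0.0023/3.7 + 5.74/5.067e+04^0.9])² = 0.25/(log₁₀[0.000623 + 0.000335])² = 0.25/(-3.019)² = 0.02743.
Darcy-Weisbach: ΔP = f(L/D)(ρV²/2) = 0.02743·(2.76/0.0382)·(0.669·23.2²/2) = 0.02743·72.25·180 = 356.8 Pa.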